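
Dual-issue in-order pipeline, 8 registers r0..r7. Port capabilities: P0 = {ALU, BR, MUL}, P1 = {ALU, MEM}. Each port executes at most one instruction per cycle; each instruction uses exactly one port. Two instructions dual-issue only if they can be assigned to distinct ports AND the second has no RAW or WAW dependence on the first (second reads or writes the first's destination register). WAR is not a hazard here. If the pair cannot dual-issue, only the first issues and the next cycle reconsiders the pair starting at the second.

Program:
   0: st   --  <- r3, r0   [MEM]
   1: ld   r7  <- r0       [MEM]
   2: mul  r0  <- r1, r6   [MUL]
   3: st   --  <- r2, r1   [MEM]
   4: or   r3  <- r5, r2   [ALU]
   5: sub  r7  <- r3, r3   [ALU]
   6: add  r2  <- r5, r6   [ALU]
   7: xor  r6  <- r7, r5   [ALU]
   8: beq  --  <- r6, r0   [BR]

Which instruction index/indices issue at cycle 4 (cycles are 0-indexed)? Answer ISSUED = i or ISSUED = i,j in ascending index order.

ISSUED = 7

  cy0 -> i0 (st.MEM) no-port MEM/MEM
  cy1 -> i1+i2 (ld.MEM+mul.MUL) pair
  cy2 -> i3+i4 (st.MEM+or.ALU) pair
  cy3 -> i5+i6 (sub.ALU+add.ALU) pair
  cy4 -> i7 (xor.ALU) RAW r6
  cy5 -> i8 (beq.BR) tail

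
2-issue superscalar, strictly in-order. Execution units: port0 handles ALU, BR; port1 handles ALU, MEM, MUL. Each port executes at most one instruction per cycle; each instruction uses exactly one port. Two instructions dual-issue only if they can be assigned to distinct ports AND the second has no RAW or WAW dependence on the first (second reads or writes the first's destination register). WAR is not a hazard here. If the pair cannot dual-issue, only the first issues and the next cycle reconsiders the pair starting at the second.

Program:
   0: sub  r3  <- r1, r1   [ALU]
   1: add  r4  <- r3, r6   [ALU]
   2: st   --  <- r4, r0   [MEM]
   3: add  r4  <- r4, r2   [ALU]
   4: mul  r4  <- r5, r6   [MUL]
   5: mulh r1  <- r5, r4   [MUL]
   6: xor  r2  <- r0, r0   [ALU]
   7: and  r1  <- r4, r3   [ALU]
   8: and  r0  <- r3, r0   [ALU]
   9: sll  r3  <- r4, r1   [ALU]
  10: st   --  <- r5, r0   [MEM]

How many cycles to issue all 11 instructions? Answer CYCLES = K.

#0 head=0: sub.ALU i0 RAW r3
#1 head=1: add.ALU i1 RAW r4
#2 head=2: st.MEM+add.ALU i2&i3 dual
#3 head=4: mul.MUL i4 no-port MUL/MUL
#4 head=5: mulh.MUL+xor.ALU i5&i6 dual
#5 head=7: and.ALU+and.ALU i7&i8 dual
#6 head=9: sll.ALU+st.MEM i9&i10 dual

CYCLES = 7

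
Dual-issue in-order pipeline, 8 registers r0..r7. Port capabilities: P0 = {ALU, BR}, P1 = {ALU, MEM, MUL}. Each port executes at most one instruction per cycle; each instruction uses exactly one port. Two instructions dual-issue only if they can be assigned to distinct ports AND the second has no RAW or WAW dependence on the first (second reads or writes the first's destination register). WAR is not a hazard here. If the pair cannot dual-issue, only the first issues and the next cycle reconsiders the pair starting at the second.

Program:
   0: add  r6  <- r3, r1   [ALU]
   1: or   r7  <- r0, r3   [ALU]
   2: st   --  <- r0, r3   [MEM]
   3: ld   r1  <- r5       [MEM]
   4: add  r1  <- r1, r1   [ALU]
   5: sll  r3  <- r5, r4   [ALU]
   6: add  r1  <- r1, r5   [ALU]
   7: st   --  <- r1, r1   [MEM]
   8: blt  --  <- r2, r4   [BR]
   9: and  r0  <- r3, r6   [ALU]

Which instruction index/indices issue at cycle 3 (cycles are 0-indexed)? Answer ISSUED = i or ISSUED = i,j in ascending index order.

c0: i0,i1 add+or  dual
c1: i2 st  no-port MEM/MEM
c2: i3 ld  RAW+WAW r1
c3: i4,i5 add+sll  dual
c4: i6 add  RAW r1
c5: i7,i8 st+blt  dual
c6: i9 and  tail

ISSUED = 4,5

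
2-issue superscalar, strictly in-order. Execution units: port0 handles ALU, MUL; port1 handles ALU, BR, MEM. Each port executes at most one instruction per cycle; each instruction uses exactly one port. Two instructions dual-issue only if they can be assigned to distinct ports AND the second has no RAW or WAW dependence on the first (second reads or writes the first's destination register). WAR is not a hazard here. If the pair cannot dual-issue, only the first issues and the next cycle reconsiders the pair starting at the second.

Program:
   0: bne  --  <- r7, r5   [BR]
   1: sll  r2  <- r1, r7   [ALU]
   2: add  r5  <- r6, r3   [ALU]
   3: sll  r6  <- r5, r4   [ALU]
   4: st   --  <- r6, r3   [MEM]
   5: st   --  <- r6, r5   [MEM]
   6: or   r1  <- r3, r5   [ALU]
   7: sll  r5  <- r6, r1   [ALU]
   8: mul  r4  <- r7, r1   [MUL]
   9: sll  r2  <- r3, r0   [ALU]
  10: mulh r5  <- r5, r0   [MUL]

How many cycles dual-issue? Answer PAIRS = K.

[0] i0,i1  bne+sll  -- 2-wide
[1] i2  add  -- RAW r5
[2] i3  sll  -- RAW r6
[3] i4  st  -- no-port MEM/MEM
[4] i5,i6  st+or  -- 2-wide
[5] i7,i8  sll+mul  -- 2-wide
[6] i9,i10  sll+mulh  -- 2-wide

PAIRS = 4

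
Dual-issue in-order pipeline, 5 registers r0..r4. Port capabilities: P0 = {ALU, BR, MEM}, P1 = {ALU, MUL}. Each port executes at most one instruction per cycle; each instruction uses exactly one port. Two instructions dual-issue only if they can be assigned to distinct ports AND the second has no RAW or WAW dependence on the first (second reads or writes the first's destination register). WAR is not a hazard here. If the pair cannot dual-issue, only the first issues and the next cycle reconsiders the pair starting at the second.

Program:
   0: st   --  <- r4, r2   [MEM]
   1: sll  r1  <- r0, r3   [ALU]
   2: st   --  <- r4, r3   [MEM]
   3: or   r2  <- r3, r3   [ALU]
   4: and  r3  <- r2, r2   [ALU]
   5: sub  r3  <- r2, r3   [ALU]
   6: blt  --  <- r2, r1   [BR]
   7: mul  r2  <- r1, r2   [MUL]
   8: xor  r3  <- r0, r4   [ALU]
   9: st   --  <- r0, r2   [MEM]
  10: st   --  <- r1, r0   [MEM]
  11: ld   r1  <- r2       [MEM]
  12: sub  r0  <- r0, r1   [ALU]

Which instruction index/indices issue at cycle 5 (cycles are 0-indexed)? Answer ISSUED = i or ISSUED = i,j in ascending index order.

ISSUED = 9

[0] i0/i1  st.MEM sll.ALU  -- pair
[1] i2/i3  st.MEM or.ALU  -- pair
[2] i4  and.ALU  -- RAW+WAW r3
[3] i5/i6  sub.ALU blt.BR  -- pair
[4] i7/i8  mul.MUL xor.ALU  -- pair
[5] i9  st.MEM  -- no-port MEM/MEM
[6] i10  st.MEM  -- no-port MEM/MEM
[7] i11  ld.MEM  -- RAW r1
[8] i12  sub.ALU  -- tail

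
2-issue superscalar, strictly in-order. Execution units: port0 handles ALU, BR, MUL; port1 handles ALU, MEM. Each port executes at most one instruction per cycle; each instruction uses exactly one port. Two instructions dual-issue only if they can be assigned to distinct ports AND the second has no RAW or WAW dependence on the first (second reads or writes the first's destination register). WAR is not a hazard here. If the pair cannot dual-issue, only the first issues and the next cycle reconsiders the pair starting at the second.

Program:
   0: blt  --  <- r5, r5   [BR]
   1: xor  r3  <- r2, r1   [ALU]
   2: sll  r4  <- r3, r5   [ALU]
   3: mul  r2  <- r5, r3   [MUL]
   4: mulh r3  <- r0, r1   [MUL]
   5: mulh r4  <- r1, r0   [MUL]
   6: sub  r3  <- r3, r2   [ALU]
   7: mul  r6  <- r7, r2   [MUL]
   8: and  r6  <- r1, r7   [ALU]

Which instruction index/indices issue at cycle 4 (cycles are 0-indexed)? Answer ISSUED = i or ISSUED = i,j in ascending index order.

0. blt.BR;xor.ALU @i0+i1  | pair
1. sll.ALU;mul.MUL @i2+i3  | pair
2. mulh.MUL @i4  | no-port MUL/MUL
3. mulh.MUL;sub.ALU @i5+i6  | pair
4. mul.MUL @i7  | WAW r6
5. and.ALU @i8  | tail

ISSUED = 7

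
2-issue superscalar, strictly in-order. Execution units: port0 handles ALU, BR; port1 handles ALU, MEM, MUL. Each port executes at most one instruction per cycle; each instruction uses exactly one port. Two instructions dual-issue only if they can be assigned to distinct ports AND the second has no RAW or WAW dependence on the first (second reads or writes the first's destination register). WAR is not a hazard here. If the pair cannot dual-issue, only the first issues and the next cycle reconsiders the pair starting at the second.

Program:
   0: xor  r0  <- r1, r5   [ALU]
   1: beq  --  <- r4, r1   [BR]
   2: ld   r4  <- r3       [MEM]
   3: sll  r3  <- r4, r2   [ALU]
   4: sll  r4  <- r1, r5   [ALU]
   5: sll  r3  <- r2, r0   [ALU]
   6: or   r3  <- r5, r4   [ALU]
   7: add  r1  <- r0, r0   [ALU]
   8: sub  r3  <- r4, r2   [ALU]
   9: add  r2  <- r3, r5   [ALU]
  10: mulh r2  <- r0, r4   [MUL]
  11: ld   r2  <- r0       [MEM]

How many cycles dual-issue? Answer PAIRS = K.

PAIRS = 3

c0: i0&i1 xor;beq  2-wide
c1: i2 ld  RAW r4
c2: i3&i4 sll;sll  2-wide
c3: i5 sll  WAW r3
c4: i6&i7 or;add  2-wide
c5: i8 sub  RAW r3
c6: i9 add  WAW r2
c7: i10 mulh  no-port MUL/MEM
c8: i11 ld  tail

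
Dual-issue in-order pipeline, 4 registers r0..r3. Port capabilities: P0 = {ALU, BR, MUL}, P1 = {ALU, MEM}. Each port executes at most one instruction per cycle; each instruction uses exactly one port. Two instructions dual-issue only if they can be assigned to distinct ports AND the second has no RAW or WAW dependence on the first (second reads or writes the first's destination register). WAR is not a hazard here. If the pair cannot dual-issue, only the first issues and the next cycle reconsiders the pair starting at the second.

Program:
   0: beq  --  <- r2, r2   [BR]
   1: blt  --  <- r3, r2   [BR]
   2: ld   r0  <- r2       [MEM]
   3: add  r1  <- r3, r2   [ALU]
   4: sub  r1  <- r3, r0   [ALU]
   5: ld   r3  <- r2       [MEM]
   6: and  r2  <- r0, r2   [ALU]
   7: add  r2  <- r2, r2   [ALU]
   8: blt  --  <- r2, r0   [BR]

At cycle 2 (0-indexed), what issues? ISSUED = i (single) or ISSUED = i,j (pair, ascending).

ISSUED = 3

0. beq.BR @i0  | no-port BR/BR
1. blt.BR/ld.MEM @i1,i2  | dual
2. add.ALU @i3  | WAW r1
3. sub.ALU/ld.MEM @i4,i5  | dual
4. and.ALU @i6  | RAW+WAW r2
5. add.ALU @i7  | RAW r2
6. blt.BR @i8  | tail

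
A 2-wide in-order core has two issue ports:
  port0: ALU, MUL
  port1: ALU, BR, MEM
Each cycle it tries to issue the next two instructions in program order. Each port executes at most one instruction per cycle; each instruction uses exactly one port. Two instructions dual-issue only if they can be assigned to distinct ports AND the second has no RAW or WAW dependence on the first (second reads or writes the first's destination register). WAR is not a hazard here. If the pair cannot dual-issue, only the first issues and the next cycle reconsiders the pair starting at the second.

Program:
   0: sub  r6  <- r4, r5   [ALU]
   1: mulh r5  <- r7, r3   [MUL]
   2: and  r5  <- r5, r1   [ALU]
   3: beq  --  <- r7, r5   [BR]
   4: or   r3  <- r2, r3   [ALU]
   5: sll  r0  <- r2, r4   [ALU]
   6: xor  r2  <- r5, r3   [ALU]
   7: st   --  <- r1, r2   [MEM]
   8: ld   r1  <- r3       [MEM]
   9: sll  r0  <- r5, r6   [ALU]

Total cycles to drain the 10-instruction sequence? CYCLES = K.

[0] i0&i1  sub/mulh  -- dual
[1] i2  and  -- RAW r5
[2] i3&i4  beq/or  -- dual
[3] i5&i6  sll/xor  -- dual
[4] i7  st  -- no-port MEM/MEM
[5] i8&i9  ld/sll  -- dual

CYCLES = 6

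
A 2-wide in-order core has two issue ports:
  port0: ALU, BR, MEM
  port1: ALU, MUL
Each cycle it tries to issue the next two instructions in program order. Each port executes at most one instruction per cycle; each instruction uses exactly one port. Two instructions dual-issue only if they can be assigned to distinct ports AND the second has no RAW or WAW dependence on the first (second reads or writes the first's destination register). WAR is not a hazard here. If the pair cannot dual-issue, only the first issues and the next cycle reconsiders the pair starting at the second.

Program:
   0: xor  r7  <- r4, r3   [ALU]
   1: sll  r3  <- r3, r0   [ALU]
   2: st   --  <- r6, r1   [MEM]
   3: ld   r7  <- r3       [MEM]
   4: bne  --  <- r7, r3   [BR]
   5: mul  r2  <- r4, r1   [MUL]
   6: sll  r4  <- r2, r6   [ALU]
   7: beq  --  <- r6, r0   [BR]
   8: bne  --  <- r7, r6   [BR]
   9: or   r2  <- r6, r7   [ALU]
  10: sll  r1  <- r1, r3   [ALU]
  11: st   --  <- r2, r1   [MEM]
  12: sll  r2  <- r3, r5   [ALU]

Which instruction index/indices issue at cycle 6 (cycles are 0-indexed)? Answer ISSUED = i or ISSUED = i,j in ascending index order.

ISSUED = 10

0. xor sll @i0/i1  | 2-wide
1. st @i2  | no-port MEM/MEM
2. ld @i3  | no-port MEM/BR
3. bne mul @i4/i5  | 2-wide
4. sll beq @i6/i7  | 2-wide
5. bne or @i8/i9  | 2-wide
6. sll @i10  | RAW r1
7. st sll @i11/i12  | 2-wide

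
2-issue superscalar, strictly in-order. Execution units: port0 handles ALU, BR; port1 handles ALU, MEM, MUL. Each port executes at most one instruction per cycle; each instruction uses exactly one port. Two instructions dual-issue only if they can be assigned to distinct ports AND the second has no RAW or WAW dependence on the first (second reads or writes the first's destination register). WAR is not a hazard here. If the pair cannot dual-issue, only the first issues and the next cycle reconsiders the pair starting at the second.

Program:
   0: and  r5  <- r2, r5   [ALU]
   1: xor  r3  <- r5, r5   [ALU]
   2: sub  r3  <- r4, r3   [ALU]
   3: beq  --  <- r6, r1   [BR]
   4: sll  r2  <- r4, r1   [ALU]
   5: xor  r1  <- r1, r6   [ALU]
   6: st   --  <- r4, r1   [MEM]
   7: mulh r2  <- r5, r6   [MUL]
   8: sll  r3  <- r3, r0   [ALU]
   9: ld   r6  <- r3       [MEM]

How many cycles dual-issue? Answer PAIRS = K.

[0] i0  and.ALU  -- RAW r5
[1] i1  xor.ALU  -- RAW+WAW r3
[2] i2&i3  sub.ALU/beq.BR  -- 2-wide
[3] i4&i5  sll.ALU/xor.ALU  -- 2-wide
[4] i6  st.MEM  -- no-port MEM/MUL
[5] i7&i8  mulh.MUL/sll.ALU  -- 2-wide
[6] i9  ld.MEM  -- tail

PAIRS = 3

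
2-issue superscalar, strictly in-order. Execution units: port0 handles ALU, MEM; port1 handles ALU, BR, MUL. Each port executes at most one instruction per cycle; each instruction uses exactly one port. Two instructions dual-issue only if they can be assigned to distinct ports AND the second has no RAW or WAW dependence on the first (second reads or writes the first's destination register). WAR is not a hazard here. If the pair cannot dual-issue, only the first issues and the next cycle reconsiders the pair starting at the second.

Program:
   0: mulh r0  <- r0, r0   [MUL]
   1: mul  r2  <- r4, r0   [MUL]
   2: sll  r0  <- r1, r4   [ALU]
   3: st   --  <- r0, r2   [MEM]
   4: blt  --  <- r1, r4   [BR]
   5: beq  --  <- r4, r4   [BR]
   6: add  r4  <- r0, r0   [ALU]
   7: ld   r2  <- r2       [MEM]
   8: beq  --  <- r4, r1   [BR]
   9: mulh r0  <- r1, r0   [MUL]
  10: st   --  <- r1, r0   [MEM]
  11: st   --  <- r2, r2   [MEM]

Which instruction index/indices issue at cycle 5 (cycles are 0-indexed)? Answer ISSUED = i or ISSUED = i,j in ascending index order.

ISSUED = 9

  cy0 -> i0 (mulh) no-port MUL/MUL
  cy1 -> i1+i2 (mul;sll) 2-wide
  cy2 -> i3+i4 (st;blt) 2-wide
  cy3 -> i5+i6 (beq;add) 2-wide
  cy4 -> i7+i8 (ld;beq) 2-wide
  cy5 -> i9 (mulh) RAW r0
  cy6 -> i10 (st) no-port MEM/MEM
  cy7 -> i11 (st) tail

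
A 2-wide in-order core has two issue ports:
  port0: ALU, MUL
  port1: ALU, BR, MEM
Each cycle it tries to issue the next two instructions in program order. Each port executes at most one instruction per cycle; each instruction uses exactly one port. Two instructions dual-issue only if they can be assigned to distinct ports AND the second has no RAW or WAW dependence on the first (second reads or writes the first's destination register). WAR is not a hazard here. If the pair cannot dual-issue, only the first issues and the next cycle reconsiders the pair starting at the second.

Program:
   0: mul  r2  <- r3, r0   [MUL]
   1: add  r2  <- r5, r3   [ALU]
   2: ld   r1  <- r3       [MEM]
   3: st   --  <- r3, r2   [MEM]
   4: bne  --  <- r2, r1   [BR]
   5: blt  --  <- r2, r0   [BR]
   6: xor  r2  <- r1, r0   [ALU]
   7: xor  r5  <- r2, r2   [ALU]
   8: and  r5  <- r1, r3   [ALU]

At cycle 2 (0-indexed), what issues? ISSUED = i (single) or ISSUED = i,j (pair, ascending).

ISSUED = 3

c0: i0 mul.MUL  WAW r2
c1: i1&i2 add.ALU;ld.MEM  dual
c2: i3 st.MEM  no-port MEM/BR
c3: i4 bne.BR  no-port BR/BR
c4: i5&i6 blt.BR;xor.ALU  dual
c5: i7 xor.ALU  WAW r5
c6: i8 and.ALU  tail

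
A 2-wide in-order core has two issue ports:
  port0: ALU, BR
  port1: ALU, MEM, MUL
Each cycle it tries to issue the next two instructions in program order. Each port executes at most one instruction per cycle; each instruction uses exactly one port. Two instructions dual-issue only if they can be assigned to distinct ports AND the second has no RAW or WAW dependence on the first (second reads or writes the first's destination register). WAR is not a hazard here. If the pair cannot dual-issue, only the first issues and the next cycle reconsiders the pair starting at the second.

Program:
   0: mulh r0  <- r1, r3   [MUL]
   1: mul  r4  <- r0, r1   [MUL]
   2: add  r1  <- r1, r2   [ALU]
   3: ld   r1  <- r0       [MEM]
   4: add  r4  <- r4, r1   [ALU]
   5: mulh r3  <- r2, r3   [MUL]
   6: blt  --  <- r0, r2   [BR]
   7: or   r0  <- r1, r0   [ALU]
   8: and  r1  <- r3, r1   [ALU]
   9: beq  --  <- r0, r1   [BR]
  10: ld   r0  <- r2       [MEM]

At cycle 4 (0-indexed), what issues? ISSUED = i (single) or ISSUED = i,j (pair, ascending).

ISSUED = 6,7

t=0 i0:mulh.MUL ; no-port MUL/MUL
t=1 i1,i2:mul.MUL add.ALU ; dual
t=2 i3:ld.MEM ; RAW r1
t=3 i4,i5:add.ALU mulh.MUL ; dual
t=4 i6,i7:blt.BR or.ALU ; dual
t=5 i8:and.ALU ; RAW r1
t=6 i9,i10:beq.BR ld.MEM ; dual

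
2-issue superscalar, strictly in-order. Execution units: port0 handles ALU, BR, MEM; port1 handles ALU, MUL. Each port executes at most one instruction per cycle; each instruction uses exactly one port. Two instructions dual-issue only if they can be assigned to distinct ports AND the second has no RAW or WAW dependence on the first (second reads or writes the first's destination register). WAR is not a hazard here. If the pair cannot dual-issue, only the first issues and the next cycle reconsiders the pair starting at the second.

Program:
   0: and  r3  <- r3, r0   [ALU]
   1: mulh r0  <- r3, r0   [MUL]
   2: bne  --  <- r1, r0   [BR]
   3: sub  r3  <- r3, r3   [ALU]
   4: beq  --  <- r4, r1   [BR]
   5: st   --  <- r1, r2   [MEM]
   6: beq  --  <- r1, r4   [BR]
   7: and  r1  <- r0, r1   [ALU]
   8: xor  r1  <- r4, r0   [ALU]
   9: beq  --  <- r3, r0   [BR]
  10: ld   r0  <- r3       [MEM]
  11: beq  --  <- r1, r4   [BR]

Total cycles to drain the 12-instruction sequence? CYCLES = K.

CYCLES = 9

#0 head=0: and i0 RAW r3
#1 head=1: mulh i1 RAW r0
#2 head=2: bne/sub i2,i3 2-wide
#3 head=4: beq i4 no-port BR/MEM
#4 head=5: st i5 no-port MEM/BR
#5 head=6: beq/and i6,i7 2-wide
#6 head=8: xor/beq i8,i9 2-wide
#7 head=10: ld i10 no-port MEM/BR
#8 head=11: beq i11 tail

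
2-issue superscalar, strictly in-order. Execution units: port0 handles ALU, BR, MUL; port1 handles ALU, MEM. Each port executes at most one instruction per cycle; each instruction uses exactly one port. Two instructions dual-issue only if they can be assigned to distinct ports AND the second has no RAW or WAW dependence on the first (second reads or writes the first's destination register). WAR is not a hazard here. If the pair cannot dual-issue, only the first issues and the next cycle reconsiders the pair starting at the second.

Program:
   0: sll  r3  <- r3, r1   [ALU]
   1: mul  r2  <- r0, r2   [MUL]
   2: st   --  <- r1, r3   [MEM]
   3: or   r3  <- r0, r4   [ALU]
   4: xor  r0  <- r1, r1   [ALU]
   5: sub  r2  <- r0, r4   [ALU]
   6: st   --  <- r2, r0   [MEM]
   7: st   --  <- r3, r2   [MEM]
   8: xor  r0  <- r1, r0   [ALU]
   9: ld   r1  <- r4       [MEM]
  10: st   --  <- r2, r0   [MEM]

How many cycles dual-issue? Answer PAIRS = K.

  cy0 -> i0,i1 (sll+mul) pair
  cy1 -> i2,i3 (st+or) pair
  cy2 -> i4 (xor) RAW r0
  cy3 -> i5 (sub) RAW r2
  cy4 -> i6 (st) no-port MEM/MEM
  cy5 -> i7,i8 (st+xor) pair
  cy6 -> i9 (ld) no-port MEM/MEM
  cy7 -> i10 (st) tail

PAIRS = 3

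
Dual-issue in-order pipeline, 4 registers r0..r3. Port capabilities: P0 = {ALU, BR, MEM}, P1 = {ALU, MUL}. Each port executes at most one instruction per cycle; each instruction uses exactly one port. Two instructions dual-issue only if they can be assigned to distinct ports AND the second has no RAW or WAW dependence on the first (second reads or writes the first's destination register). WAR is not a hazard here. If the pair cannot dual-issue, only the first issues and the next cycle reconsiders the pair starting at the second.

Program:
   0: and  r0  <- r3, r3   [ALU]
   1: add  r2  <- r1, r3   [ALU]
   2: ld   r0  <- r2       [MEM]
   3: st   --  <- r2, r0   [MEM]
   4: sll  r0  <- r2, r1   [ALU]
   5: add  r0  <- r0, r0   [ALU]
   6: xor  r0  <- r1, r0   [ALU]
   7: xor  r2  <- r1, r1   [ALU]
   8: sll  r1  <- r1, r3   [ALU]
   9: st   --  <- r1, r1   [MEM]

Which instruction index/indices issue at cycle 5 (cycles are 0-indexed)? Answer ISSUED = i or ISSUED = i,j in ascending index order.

c0: i0/i1 and;add  dual
c1: i2 ld  no-port MEM/MEM
c2: i3/i4 st;sll  dual
c3: i5 add  RAW+WAW r0
c4: i6/i7 xor;xor  dual
c5: i8 sll  RAW r1
c6: i9 st  tail

ISSUED = 8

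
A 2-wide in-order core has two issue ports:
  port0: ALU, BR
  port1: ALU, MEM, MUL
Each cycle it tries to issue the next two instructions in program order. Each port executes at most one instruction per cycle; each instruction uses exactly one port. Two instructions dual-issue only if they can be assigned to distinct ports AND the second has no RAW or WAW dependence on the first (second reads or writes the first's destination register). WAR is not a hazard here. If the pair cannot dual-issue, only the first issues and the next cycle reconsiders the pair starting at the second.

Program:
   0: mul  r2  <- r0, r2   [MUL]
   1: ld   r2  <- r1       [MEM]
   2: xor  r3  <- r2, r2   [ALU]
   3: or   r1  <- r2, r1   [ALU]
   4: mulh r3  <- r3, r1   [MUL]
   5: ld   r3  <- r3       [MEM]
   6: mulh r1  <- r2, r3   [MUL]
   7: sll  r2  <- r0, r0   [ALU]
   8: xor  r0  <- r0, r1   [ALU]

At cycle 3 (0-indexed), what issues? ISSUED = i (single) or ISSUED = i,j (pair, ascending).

[0] i0  mul  -- no-port MUL/MEM
[1] i1  ld  -- RAW r2
[2] i2,i3  xor;or  -- pair
[3] i4  mulh  -- no-port MUL/MEM
[4] i5  ld  -- no-port MEM/MUL
[5] i6,i7  mulh;sll  -- pair
[6] i8  xor  -- tail

ISSUED = 4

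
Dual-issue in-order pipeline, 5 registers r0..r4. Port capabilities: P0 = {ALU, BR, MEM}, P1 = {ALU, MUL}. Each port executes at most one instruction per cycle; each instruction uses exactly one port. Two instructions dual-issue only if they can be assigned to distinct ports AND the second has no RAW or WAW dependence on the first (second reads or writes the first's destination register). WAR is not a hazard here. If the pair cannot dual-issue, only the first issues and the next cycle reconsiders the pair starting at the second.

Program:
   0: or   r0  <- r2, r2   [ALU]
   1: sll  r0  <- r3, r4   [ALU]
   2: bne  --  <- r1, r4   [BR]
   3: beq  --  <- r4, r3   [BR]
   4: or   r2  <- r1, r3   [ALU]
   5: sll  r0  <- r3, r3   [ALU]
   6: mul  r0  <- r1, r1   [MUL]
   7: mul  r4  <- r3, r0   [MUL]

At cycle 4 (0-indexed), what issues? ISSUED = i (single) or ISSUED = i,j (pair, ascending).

c0: i0 or.ALU  WAW r0
c1: i1/i2 sll.ALU;bne.BR  pair
c2: i3/i4 beq.BR;or.ALU  pair
c3: i5 sll.ALU  WAW r0
c4: i6 mul.MUL  no-port MUL/MUL
c5: i7 mul.MUL  tail

ISSUED = 6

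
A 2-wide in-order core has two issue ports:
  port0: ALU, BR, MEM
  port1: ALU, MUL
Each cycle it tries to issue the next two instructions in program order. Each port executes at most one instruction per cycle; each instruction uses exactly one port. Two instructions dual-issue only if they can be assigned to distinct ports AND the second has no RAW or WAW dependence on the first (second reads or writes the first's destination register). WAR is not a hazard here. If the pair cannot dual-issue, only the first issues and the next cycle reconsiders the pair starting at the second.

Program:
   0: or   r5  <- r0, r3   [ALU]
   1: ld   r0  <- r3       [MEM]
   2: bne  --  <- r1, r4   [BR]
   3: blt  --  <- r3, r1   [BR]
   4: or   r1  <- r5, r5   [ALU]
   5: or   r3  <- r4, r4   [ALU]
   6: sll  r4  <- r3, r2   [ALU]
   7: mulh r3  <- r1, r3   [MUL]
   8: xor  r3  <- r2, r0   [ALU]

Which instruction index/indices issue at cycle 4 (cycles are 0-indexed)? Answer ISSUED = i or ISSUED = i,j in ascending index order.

  cy0 -> i0,i1 (or+ld) dual
  cy1 -> i2 (bne) no-port BR/BR
  cy2 -> i3,i4 (blt+or) dual
  cy3 -> i5 (or) RAW r3
  cy4 -> i6,i7 (sll+mulh) dual
  cy5 -> i8 (xor) tail

ISSUED = 6,7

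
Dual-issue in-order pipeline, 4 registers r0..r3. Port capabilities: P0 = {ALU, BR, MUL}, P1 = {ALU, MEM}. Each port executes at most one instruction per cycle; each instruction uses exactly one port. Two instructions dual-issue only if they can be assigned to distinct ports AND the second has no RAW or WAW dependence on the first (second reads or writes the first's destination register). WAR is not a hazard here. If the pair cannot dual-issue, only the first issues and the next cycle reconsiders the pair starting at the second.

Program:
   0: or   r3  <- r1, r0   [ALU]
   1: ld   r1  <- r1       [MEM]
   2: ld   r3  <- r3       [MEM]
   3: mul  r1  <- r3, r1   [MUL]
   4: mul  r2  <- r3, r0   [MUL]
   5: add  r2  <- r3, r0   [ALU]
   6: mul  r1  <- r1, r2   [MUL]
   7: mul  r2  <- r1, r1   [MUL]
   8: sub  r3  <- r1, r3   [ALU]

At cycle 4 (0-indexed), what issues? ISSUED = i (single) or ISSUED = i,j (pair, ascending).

  cy0 -> i0&i1 (or.ALU+ld.MEM) dual
  cy1 -> i2 (ld.MEM) RAW r3
  cy2 -> i3 (mul.MUL) no-port MUL/MUL
  cy3 -> i4 (mul.MUL) WAW r2
  cy4 -> i5 (add.ALU) RAW r2
  cy5 -> i6 (mul.MUL) no-port MUL/MUL
  cy6 -> i7&i8 (mul.MUL+sub.ALU) dual

ISSUED = 5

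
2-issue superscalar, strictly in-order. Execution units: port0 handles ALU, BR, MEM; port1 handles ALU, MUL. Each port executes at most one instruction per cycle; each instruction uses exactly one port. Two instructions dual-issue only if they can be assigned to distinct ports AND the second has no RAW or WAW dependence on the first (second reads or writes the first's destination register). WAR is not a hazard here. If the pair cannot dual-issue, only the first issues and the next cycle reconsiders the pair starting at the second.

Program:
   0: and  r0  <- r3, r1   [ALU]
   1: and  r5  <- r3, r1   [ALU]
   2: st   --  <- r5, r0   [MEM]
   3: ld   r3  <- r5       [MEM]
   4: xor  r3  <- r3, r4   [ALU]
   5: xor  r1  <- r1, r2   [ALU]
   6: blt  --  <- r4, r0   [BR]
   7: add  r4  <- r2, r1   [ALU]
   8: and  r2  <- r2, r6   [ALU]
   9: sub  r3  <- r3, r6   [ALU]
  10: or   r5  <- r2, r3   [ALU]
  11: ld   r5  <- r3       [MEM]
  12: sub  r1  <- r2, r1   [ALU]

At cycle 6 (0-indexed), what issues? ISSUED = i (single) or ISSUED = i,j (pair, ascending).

ISSUED = 10

[0] i0&i1  and/and  -- 2-wide
[1] i2  st  -- no-port MEM/MEM
[2] i3  ld  -- RAW+WAW r3
[3] i4&i5  xor/xor  -- 2-wide
[4] i6&i7  blt/add  -- 2-wide
[5] i8&i9  and/sub  -- 2-wide
[6] i10  or  -- WAW r5
[7] i11&i12  ld/sub  -- 2-wide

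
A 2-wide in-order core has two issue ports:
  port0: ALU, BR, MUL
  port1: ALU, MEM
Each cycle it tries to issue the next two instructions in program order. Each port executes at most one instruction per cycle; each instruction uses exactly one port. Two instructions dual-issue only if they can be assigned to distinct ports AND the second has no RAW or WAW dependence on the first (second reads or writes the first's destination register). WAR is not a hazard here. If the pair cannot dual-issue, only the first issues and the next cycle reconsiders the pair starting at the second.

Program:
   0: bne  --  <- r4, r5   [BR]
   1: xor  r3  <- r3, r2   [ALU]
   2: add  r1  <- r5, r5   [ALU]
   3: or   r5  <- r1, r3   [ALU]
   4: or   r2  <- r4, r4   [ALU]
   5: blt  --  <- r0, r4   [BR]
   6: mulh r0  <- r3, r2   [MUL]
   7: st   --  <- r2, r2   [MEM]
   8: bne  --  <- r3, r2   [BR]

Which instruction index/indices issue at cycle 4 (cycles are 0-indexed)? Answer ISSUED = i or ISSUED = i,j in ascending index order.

ISSUED = 6,7

  cy0 -> i0/i1 (bne+xor) pair
  cy1 -> i2 (add) RAW r1
  cy2 -> i3/i4 (or+or) pair
  cy3 -> i5 (blt) no-port BR/MUL
  cy4 -> i6/i7 (mulh+st) pair
  cy5 -> i8 (bne) tail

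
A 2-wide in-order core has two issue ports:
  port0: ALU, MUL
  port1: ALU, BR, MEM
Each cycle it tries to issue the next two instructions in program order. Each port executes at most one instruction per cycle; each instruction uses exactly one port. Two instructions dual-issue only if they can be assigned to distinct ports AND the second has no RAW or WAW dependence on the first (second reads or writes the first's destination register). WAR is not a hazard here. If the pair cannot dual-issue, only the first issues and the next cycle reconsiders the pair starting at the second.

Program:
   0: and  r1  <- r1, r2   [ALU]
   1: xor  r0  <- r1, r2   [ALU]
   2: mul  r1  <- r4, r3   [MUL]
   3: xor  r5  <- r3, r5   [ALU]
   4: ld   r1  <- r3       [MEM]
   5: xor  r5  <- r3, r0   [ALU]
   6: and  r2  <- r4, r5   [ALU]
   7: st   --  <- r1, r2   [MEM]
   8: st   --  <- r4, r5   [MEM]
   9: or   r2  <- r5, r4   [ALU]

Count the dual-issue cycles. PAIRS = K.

[0] i0  and  -- RAW r1
[1] i1+i2  xor/mul  -- dual
[2] i3+i4  xor/ld  -- dual
[3] i5  xor  -- RAW r5
[4] i6  and  -- RAW r2
[5] i7  st  -- no-port MEM/MEM
[6] i8+i9  st/or  -- dual

PAIRS = 3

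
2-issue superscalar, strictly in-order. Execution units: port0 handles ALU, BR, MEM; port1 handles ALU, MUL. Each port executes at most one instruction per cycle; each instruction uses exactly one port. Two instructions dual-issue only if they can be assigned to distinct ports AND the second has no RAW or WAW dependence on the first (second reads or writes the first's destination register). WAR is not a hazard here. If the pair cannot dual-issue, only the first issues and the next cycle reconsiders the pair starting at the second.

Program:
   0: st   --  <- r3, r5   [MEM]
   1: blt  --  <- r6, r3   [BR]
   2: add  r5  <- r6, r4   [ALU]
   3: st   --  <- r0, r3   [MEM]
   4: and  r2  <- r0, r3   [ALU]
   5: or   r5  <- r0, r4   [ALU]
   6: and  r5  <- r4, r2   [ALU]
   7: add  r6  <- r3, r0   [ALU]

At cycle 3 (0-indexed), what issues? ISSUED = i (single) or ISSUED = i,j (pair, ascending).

ISSUED = 5

#0 head=0: st i0 no-port MEM/BR
#1 head=1: blt+add i1,i2 dual
#2 head=3: st+and i3,i4 dual
#3 head=5: or i5 WAW r5
#4 head=6: and+add i6,i7 dual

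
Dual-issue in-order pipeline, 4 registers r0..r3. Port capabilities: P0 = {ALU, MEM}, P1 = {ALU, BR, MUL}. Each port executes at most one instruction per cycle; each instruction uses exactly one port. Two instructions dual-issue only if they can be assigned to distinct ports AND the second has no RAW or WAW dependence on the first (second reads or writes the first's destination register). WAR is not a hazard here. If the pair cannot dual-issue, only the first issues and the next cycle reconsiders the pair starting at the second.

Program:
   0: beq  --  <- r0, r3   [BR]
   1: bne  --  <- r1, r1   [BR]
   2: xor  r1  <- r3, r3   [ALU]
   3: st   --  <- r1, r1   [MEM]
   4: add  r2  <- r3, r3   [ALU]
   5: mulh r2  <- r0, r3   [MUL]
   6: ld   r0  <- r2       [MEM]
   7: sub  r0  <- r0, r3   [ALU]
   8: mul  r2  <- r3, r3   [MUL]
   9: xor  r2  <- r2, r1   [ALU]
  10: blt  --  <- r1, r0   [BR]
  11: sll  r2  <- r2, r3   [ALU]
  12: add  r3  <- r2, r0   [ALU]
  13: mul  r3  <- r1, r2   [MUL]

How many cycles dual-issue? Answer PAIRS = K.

t=0 i0:beq ; no-port BR/BR
t=1 i1+i2:bne xor ; dual
t=2 i3+i4:st add ; dual
t=3 i5:mulh ; RAW r2
t=4 i6:ld ; RAW+WAW r0
t=5 i7+i8:sub mul ; dual
t=6 i9+i10:xor blt ; dual
t=7 i11:sll ; RAW r2
t=8 i12:add ; WAW r3
t=9 i13:mul ; tail

PAIRS = 4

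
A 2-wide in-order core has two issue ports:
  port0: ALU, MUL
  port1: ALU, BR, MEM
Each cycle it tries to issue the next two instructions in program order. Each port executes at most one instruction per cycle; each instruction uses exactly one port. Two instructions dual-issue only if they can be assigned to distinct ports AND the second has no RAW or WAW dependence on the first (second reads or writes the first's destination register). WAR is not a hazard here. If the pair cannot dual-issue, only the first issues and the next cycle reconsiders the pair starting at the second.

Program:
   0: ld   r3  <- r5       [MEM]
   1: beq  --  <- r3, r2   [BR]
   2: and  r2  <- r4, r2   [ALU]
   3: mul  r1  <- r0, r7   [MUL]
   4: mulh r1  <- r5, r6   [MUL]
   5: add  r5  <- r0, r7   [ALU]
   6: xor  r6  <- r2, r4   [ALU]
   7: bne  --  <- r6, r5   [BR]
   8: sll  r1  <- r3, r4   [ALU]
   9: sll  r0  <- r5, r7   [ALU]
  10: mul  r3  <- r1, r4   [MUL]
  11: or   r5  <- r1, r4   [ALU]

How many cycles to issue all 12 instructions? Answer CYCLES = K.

CYCLES = 8

0. ld @i0  | no-port MEM/BR
1. beq/and @i1,i2  | dual
2. mul @i3  | no-port MUL/MUL
3. mulh/add @i4,i5  | dual
4. xor @i6  | RAW r6
5. bne/sll @i7,i8  | dual
6. sll/mul @i9,i10  | dual
7. or @i11  | tail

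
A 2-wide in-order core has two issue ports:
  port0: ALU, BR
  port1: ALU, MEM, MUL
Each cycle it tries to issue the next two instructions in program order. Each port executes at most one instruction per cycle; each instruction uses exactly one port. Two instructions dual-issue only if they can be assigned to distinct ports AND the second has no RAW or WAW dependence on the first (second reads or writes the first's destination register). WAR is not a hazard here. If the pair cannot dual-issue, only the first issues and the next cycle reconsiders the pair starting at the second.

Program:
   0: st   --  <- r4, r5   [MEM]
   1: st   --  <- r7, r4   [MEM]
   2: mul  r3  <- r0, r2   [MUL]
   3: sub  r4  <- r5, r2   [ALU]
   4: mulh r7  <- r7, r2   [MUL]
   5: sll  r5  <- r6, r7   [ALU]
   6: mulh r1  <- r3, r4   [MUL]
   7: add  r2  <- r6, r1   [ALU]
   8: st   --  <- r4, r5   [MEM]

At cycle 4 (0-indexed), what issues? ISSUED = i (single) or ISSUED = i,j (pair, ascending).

c0: i0 st  no-port MEM/MEM
c1: i1 st  no-port MEM/MUL
c2: i2&i3 mul sub  dual
c3: i4 mulh  RAW r7
c4: i5&i6 sll mulh  dual
c5: i7&i8 add st  dual

ISSUED = 5,6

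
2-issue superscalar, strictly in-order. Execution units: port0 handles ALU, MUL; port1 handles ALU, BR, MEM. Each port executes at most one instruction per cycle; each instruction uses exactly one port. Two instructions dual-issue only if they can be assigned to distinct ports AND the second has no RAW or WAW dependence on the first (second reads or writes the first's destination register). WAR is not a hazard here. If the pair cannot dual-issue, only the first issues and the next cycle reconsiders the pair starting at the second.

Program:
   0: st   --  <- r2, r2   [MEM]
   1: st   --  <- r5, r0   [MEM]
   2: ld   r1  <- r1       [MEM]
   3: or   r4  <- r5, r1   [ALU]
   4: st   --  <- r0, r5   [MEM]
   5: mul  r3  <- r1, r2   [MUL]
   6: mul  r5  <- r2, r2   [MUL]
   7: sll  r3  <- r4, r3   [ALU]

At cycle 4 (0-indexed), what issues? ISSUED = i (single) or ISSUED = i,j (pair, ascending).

ISSUED = 5

  cy0 -> i0 (st) no-port MEM/MEM
  cy1 -> i1 (st) no-port MEM/MEM
  cy2 -> i2 (ld) RAW r1
  cy3 -> i3+i4 (or/st) pair
  cy4 -> i5 (mul) no-port MUL/MUL
  cy5 -> i6+i7 (mul/sll) pair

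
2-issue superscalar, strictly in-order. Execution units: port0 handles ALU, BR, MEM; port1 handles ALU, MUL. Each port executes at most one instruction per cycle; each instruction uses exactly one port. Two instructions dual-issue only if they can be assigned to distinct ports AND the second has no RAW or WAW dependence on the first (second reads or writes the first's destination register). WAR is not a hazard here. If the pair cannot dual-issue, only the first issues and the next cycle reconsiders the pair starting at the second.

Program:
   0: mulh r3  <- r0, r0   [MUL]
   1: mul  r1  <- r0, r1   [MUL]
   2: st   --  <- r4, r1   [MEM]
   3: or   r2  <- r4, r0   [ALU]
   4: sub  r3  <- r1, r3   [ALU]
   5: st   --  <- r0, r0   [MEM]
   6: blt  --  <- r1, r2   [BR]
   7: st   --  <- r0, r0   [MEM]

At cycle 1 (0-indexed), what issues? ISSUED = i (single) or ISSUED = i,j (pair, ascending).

t=0 i0:mulh.MUL ; no-port MUL/MUL
t=1 i1:mul.MUL ; RAW r1
t=2 i2/i3:st.MEM/or.ALU ; dual
t=3 i4/i5:sub.ALU/st.MEM ; dual
t=4 i6:blt.BR ; no-port BR/MEM
t=5 i7:st.MEM ; tail

ISSUED = 1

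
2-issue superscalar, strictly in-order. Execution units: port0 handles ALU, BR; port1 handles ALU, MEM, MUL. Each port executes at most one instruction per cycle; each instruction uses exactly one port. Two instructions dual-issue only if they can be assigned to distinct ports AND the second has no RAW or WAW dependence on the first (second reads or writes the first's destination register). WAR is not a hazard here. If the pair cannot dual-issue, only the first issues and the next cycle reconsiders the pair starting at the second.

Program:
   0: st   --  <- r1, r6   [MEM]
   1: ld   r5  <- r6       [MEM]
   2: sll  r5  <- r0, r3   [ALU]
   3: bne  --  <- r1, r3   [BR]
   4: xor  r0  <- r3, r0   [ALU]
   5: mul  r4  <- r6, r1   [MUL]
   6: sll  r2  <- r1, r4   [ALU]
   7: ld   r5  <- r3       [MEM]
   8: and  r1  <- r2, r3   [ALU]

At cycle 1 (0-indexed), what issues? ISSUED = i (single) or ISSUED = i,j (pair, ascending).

#0 head=0: st i0 no-port MEM/MEM
#1 head=1: ld i1 WAW r5
#2 head=2: sll/bne i2+i3 dual
#3 head=4: xor/mul i4+i5 dual
#4 head=6: sll/ld i6+i7 dual
#5 head=8: and i8 tail

ISSUED = 1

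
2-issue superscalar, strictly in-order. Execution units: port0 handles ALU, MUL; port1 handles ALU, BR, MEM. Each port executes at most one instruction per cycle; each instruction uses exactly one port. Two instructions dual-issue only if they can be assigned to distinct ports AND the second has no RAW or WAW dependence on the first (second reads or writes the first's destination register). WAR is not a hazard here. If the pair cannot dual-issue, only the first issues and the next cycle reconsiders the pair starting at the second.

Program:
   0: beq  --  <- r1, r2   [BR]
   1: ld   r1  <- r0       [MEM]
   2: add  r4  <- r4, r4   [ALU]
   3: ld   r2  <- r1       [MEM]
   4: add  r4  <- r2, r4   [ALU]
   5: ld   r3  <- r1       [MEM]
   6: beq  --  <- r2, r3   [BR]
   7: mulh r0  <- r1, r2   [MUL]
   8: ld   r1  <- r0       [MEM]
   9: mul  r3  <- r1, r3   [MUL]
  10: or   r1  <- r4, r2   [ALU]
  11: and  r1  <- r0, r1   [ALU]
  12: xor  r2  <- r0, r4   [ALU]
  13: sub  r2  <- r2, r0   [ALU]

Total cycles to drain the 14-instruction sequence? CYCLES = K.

0. beq.BR @i0  | no-port BR/MEM
1. ld.MEM+add.ALU @i1&i2  | pair
2. ld.MEM @i3  | RAW r2
3. add.ALU+ld.MEM @i4&i5  | pair
4. beq.BR+mulh.MUL @i6&i7  | pair
5. ld.MEM @i8  | RAW r1
6. mul.MUL+or.ALU @i9&i10  | pair
7. and.ALU+xor.ALU @i11&i12  | pair
8. sub.ALU @i13  | tail

CYCLES = 9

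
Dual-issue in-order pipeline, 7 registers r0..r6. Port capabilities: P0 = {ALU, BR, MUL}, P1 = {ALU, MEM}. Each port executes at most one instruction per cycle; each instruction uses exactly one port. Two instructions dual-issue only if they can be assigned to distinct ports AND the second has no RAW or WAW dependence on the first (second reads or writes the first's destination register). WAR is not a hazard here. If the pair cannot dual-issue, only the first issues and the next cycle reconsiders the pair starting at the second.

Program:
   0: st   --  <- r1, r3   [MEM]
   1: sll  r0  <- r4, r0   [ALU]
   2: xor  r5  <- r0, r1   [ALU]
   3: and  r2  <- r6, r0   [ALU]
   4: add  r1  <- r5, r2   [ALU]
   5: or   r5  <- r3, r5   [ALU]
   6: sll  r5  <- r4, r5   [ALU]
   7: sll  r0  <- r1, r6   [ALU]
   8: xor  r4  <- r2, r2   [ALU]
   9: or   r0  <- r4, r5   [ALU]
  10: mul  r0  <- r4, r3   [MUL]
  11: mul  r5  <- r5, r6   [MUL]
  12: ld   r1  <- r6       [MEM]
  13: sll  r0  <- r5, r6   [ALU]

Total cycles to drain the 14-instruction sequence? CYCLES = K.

0. st/sll @i0+i1  | pair
1. xor/and @i2+i3  | pair
2. add/or @i4+i5  | pair
3. sll/sll @i6+i7  | pair
4. xor @i8  | RAW r4
5. or @i9  | WAW r0
6. mul @i10  | no-port MUL/MUL
7. mul/ld @i11+i12  | pair
8. sll @i13  | tail

CYCLES = 9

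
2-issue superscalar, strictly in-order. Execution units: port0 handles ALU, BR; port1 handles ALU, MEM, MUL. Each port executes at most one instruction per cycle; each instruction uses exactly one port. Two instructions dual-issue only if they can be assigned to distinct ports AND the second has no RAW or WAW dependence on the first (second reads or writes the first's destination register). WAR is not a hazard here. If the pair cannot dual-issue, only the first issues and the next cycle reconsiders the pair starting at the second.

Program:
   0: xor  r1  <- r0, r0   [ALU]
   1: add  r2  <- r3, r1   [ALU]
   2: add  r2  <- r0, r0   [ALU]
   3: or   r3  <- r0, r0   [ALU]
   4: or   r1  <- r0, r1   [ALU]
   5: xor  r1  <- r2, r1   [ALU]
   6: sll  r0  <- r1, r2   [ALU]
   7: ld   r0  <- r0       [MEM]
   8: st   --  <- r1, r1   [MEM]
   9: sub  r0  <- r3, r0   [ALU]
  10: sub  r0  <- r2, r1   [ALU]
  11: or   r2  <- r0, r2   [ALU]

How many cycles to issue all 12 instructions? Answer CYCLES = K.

CYCLES = 10

#0 head=0: xor i0 RAW r1
#1 head=1: add i1 WAW r2
#2 head=2: add+or i2&i3 2-wide
#3 head=4: or i4 RAW+WAW r1
#4 head=5: xor i5 RAW r1
#5 head=6: sll i6 RAW+WAW r0
#6 head=7: ld i7 no-port MEM/MEM
#7 head=8: st+sub i8&i9 2-wide
#8 head=10: sub i10 RAW r0
#9 head=11: or i11 tail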